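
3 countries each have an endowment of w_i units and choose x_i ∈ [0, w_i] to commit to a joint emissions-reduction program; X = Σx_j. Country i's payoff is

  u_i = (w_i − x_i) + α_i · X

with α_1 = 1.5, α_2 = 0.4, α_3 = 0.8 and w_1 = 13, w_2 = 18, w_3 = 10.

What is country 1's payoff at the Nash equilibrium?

19.5

∂u_i/∂x_i = α_i − 1, so country i contributes w_i if α_i > 1, else 0.
α_i > 1 for i ∈ {1}; NE contributions (13, 0, 0), X = 13.
u_1 = (13 − 13) + 1.5·13 = 19.5.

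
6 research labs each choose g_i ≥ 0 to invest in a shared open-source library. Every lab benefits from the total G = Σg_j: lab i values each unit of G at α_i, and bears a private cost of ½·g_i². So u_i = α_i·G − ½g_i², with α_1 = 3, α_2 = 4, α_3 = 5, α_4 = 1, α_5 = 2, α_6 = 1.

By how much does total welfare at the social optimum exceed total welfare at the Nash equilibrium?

540

Lab i's FOC: ∂u_i/∂g_i = α_i − g_i = 0, so g_i* = α_i.
NE contributions = (3, 4, 5, 1, 2, 1); G = 16.
W^NE = (Σα)·G − ½Σα_i² = 16² − ½·56 = 228.
Planner sets g_i = Σα_j = 16 for every i, so G^SO = 6·16 = 96.
W^SO = (Σα)·G^SO − ½·6·(Σα)² = (6/2)·16² = 768.
Deadweight loss = W^SO − W^NE = 540.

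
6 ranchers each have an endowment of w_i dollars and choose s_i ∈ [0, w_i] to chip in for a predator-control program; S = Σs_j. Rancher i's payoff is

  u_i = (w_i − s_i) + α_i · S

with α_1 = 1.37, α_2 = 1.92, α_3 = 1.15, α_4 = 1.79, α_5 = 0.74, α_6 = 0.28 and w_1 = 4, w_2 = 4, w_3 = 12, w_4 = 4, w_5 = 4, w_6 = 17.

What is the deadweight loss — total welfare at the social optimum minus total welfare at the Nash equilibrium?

131.25

∂u_i/∂s_i = α_i − 1, so rancher i contributes w_i if α_i > 1, else 0.
α_i > 1 for i ∈ {1, 2, 3, 4}; NE contributions (4, 4, 12, 4, 0, 0), S = 24.
W^NE = Σw_i − S^NE + (Σα_i)·S^NE = 45 + 6.25·24 = 195.
Planner: ∂(Σu_j)/∂s_i = Σα_j − 1 = 6.25 > 0, so everyone contributes w_i; S^SO = 45, W^SO = 45 + 6.25·45 = 326.25.
Deadweight loss = 131.25.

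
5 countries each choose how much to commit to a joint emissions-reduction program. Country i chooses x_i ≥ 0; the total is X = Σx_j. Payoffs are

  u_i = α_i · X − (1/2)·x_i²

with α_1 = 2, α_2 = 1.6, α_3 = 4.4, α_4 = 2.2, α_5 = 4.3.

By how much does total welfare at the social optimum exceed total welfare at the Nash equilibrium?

Country i's FOC: ∂u_i/∂x_i = α_i − x_i = 0, so x_i* = α_i.
NE contributions = (2, 1.6, 4.4, 2.2, 4.3); X = 14.5.
W^NE = (Σα)·X − ½Σα_i² = 14.5² − ½·49.25 = 185.625.
Planner sets x_i = Σα_j = 14.5 for every i, so X^SO = 5·14.5 = 72.5.
W^SO = (Σα)·X^SO − ½·5·(Σα)² = (5/2)·14.5² = 525.625.
Deadweight loss = W^SO − W^NE = 340.

340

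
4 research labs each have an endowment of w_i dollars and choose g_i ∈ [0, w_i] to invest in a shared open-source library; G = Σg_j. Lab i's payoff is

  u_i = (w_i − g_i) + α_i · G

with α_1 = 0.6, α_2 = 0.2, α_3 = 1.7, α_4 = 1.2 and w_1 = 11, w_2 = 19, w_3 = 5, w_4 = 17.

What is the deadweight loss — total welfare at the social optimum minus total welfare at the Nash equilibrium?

81

∂u_i/∂g_i = α_i − 1, so lab i contributes w_i if α_i > 1, else 0.
α_i > 1 for i ∈ {3, 4}; NE contributions (0, 0, 5, 17), G = 22.
W^NE = Σw_i − G^NE + (Σα_i)·G^NE = 52 + 2.7·22 = 111.4.
Planner: ∂(Σu_j)/∂g_i = Σα_j − 1 = 2.7 > 0, so everyone contributes w_i; G^SO = 52, W^SO = 52 + 2.7·52 = 192.4.
Deadweight loss = 81.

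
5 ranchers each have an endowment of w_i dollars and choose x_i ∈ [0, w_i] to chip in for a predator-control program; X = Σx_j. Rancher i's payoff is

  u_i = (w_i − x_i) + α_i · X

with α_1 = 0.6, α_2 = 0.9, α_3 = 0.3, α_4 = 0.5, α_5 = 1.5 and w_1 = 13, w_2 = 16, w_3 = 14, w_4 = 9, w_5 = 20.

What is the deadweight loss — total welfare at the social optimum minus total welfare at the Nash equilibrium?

∂u_i/∂x_i = α_i − 1, so rancher i contributes w_i if α_i > 1, else 0.
α_i > 1 for i ∈ {5}; NE contributions (0, 0, 0, 0, 20), X = 20.
W^NE = Σw_i − X^NE + (Σα_i)·X^NE = 72 + 2.8·20 = 128.
Planner: ∂(Σu_j)/∂x_i = Σα_j − 1 = 2.8 > 0, so everyone contributes w_i; X^SO = 72, W^SO = 72 + 2.8·72 = 273.6.
Deadweight loss = 145.6.

145.6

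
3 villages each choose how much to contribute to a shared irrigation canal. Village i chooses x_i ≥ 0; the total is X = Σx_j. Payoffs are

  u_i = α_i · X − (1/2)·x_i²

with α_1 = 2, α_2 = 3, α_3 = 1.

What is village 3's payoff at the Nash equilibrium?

Village i's FOC: ∂u_i/∂x_i = α_i − x_i = 0, so x_i* = α_i.
NE contributions = (2, 3, 1); X = 6.
u_3 = α_3·X − ½·(x_3)² = 1·6 − ½·1² = 5.5.

5.5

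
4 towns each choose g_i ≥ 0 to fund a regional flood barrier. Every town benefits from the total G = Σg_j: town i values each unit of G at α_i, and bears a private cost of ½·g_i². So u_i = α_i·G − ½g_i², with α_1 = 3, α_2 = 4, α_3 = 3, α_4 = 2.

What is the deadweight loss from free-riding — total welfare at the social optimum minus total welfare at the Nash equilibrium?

163

Town i's FOC: ∂u_i/∂g_i = α_i − g_i = 0, so g_i* = α_i.
NE contributions = (3, 4, 3, 2); G = 12.
W^NE = (Σα)·G − ½Σα_i² = 12² − ½·38 = 125.
Planner sets g_i = Σα_j = 12 for every i, so G^SO = 4·12 = 48.
W^SO = (Σα)·G^SO − ½·4·(Σα)² = (4/2)·12² = 288.
Deadweight loss = W^SO − W^NE = 163.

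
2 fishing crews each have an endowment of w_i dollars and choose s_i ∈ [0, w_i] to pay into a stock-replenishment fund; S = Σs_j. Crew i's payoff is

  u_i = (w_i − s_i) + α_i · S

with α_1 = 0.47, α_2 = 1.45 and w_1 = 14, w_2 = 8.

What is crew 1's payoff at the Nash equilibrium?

∂u_i/∂s_i = α_i − 1, so crew i contributes w_i if α_i > 1, else 0.
α_i > 1 for i ∈ {2}; NE contributions (0, 8), S = 8.
u_1 = (14 − 0) + 0.47·8 = 17.76.

17.76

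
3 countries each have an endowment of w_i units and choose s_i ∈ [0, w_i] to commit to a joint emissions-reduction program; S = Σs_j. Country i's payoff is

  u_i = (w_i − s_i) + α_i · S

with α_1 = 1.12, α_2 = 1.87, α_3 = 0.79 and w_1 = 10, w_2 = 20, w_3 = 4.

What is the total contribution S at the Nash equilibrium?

30

∂u_i/∂s_i = α_i − 1, so country i contributes w_i if α_i > 1, else 0.
α_i > 1 for i ∈ {1, 2}; NE contributions (10, 20, 0), S = 30.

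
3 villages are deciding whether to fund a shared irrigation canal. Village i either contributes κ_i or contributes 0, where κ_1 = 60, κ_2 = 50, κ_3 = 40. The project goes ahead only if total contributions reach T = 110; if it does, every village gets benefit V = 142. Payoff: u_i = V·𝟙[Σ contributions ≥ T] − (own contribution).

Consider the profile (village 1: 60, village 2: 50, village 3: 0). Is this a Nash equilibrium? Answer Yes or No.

Yes

Total = 110 ≥ 110: provided.
Village 1 (pledges 60, payoff 82): dropping to 0 → total 50, payoff 0. No gain.
Village 2 (pledges 50, payoff 92): dropping to 0 → total 60, payoff 0. No gain.
Village 3 (pledges 0, payoff 142): pledging 40 → total 150, payoff 102. No gain.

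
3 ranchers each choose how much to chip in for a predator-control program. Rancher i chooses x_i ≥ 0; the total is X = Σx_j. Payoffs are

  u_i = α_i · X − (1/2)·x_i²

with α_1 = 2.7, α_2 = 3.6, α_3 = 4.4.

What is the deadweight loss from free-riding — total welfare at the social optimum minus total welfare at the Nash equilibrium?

Rancher i's FOC: ∂u_i/∂x_i = α_i − x_i = 0, so x_i* = α_i.
NE contributions = (2.7, 3.6, 4.4); X = 10.7.
W^NE = (Σα)·X − ½Σα_i² = 10.7² − ½·39.61 = 94.685.
Planner sets x_i = Σα_j = 10.7 for every i, so X^SO = 3·10.7 = 32.1.
W^SO = (Σα)·X^SO − ½·3·(Σα)² = (3/2)·10.7² = 171.735.
Deadweight loss = W^SO − W^NE = 77.05.

77.05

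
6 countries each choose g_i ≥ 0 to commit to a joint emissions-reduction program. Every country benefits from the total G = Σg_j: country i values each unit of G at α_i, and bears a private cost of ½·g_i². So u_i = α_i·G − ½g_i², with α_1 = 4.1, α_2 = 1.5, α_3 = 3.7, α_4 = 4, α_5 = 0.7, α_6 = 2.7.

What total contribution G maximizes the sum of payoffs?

Planner FOC: ∂(Σu_j)/∂g_i = (Σα_j) − g_i = 0, so g_i^SO = Σα_j = 16.7 for every i; G^SO = 100.2.

100.2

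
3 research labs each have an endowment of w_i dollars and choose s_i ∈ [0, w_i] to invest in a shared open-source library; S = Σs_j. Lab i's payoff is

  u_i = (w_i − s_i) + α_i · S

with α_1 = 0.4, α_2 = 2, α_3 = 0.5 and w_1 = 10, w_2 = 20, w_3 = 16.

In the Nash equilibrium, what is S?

∂u_i/∂s_i = α_i − 1, so lab i contributes w_i if α_i > 1, else 0.
α_i > 1 for i ∈ {2}; NE contributions (0, 20, 0), S = 20.

20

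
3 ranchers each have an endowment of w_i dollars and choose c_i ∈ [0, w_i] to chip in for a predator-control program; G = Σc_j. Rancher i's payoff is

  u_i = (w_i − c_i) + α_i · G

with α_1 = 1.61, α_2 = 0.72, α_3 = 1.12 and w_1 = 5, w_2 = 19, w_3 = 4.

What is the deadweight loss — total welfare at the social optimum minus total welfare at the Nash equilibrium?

46.55

∂u_i/∂c_i = α_i − 1, so rancher i contributes w_i if α_i > 1, else 0.
α_i > 1 for i ∈ {1, 3}; NE contributions (5, 0, 4), G = 9.
W^NE = Σw_i − G^NE + (Σα_i)·G^NE = 28 + 2.45·9 = 50.05.
Planner: ∂(Σu_j)/∂c_i = Σα_j − 1 = 2.45 > 0, so everyone contributes w_i; G^SO = 28, W^SO = 28 + 2.45·28 = 96.6.
Deadweight loss = 46.55.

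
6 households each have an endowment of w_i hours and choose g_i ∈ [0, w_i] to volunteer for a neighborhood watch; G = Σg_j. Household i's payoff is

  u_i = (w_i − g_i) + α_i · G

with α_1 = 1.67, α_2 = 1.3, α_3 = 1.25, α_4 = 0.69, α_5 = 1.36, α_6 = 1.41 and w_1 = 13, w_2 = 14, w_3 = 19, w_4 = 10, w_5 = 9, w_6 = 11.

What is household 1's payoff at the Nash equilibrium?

∂u_i/∂g_i = α_i − 1, so household i contributes w_i if α_i > 1, else 0.
α_i > 1 for i ∈ {1, 2, 3, 5, 6}; NE contributions (13, 14, 19, 0, 9, 11), G = 66.
u_1 = (13 − 13) + 1.67·66 = 110.22.

110.22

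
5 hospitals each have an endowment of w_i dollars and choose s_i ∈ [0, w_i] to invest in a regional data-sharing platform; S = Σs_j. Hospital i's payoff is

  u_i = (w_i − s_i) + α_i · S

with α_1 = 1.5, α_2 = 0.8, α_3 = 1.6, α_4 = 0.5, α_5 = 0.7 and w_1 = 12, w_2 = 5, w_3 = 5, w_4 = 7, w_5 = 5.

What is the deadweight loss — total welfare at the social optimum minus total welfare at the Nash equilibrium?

∂u_i/∂s_i = α_i − 1, so hospital i contributes w_i if α_i > 1, else 0.
α_i > 1 for i ∈ {1, 3}; NE contributions (12, 0, 5, 0, 0), S = 17.
W^NE = Σw_i − S^NE + (Σα_i)·S^NE = 34 + 4.1·17 = 103.7.
Planner: ∂(Σu_j)/∂s_i = Σα_j − 1 = 4.1 > 0, so everyone contributes w_i; S^SO = 34, W^SO = 34 + 4.1·34 = 173.4.
Deadweight loss = 69.7.

69.7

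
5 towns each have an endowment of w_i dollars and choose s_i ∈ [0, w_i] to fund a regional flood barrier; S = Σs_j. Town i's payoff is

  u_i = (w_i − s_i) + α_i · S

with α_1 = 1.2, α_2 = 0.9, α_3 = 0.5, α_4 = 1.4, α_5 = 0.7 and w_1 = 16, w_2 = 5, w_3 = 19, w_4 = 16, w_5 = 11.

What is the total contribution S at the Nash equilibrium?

32

∂u_i/∂s_i = α_i − 1, so town i contributes w_i if α_i > 1, else 0.
α_i > 1 for i ∈ {1, 4}; NE contributions (16, 0, 0, 16, 0), S = 32.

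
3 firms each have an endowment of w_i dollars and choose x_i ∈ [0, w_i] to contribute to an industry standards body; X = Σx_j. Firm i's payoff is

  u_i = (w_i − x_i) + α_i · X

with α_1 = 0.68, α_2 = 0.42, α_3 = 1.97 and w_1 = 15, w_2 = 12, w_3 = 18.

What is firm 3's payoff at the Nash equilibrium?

35.46

∂u_i/∂x_i = α_i − 1, so firm i contributes w_i if α_i > 1, else 0.
α_i > 1 for i ∈ {3}; NE contributions (0, 0, 18), X = 18.
u_3 = (18 − 18) + 1.97·18 = 35.46.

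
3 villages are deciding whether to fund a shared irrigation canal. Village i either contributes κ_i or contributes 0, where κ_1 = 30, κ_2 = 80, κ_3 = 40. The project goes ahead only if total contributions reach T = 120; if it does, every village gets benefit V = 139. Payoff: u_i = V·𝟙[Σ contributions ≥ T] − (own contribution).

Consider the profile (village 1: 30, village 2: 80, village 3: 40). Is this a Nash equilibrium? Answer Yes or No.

No

Total = 150 ≥ 120: provided.
Village 1 (pledges 30, payoff 109): dropping to 0 → total 120, payoff 139. Profitable deviation.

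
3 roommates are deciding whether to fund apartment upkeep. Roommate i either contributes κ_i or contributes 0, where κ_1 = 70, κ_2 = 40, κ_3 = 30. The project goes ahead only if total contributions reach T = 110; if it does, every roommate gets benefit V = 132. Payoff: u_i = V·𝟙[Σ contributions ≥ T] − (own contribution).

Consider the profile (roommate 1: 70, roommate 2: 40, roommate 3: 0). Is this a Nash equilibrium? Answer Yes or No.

Yes

Total = 110 ≥ 110: provided.
Roommate 1 (pledges 70, payoff 62): dropping to 0 → total 40, payoff 0. No gain.
Roommate 2 (pledges 40, payoff 92): dropping to 0 → total 70, payoff 0. No gain.
Roommate 3 (pledges 0, payoff 132): pledging 30 → total 140, payoff 102. No gain.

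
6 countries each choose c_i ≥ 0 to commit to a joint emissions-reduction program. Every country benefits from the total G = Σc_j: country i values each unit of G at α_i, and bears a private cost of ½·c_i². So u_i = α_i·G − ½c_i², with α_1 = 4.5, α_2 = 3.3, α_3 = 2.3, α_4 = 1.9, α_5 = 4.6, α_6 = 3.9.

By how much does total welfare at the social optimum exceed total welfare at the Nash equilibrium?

Country i's FOC: ∂u_i/∂c_i = α_i − c_i = 0, so c_i* = α_i.
NE contributions = (4.5, 3.3, 2.3, 1.9, 4.6, 3.9); G = 20.5.
W^NE = (Σα)·G − ½Σα_i² = 20.5² − ½·76.41 = 382.045.
Planner sets c_i = Σα_j = 20.5 for every i, so G^SO = 6·20.5 = 123.
W^SO = (Σα)·G^SO − ½·6·(Σα)² = (6/2)·20.5² = 1260.75.
Deadweight loss = W^SO − W^NE = 878.705.

878.705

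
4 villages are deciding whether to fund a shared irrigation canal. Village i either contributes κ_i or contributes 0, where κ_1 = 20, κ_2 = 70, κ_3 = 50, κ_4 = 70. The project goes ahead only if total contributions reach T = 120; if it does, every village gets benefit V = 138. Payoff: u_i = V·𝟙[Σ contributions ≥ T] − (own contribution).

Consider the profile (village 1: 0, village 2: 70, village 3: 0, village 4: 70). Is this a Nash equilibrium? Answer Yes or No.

Total = 140 ≥ 120: provided.
Village 1 (pledges 0, payoff 138): pledging 20 → total 160, payoff 118. No gain.
Village 2 (pledges 70, payoff 68): dropping to 0 → total 70, payoff 0. No gain.
Village 3 (pledges 0, payoff 138): pledging 50 → total 190, payoff 88. No gain.
Village 4 (pledges 70, payoff 68): dropping to 0 → total 70, payoff 0. No gain.

Yes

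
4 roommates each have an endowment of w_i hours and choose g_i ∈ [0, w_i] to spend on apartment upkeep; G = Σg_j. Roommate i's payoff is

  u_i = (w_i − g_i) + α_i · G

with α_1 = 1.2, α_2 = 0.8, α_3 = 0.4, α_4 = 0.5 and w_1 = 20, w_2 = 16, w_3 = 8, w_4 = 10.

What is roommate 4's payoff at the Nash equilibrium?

∂u_i/∂g_i = α_i − 1, so roommate i contributes w_i if α_i > 1, else 0.
α_i > 1 for i ∈ {1}; NE contributions (20, 0, 0, 0), G = 20.
u_4 = (10 − 0) + 0.5·20 = 20.

20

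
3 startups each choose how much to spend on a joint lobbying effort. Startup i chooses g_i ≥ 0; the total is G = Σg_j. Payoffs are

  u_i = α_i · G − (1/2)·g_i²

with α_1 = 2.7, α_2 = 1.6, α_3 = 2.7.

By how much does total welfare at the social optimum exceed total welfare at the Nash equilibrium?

33.07

Startup i's FOC: ∂u_i/∂g_i = α_i − g_i = 0, so g_i* = α_i.
NE contributions = (2.7, 1.6, 2.7); G = 7.
W^NE = (Σα)·G − ½Σα_i² = 7² − ½·17.14 = 40.43.
Planner sets g_i = Σα_j = 7 for every i, so G^SO = 3·7 = 21.
W^SO = (Σα)·G^SO − ½·3·(Σα)² = (3/2)·7² = 73.5.
Deadweight loss = W^SO − W^NE = 33.07.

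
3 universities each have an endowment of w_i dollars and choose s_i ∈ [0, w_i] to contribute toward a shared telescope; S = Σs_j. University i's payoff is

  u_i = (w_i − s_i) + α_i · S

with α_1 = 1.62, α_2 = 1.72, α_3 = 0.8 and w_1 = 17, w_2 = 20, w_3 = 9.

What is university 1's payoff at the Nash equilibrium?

59.94

∂u_i/∂s_i = α_i − 1, so university i contributes w_i if α_i > 1, else 0.
α_i > 1 for i ∈ {1, 2}; NE contributions (17, 20, 0), S = 37.
u_1 = (17 − 17) + 1.62·37 = 59.94.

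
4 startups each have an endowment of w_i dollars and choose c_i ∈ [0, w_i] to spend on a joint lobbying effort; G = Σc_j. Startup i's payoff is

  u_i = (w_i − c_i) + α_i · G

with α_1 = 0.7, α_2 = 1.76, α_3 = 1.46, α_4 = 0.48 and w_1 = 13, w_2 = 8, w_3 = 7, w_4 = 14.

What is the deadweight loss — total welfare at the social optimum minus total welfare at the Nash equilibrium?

∂u_i/∂c_i = α_i − 1, so startup i contributes w_i if α_i > 1, else 0.
α_i > 1 for i ∈ {2, 3}; NE contributions (0, 8, 7, 0), G = 15.
W^NE = Σw_i − G^NE + (Σα_i)·G^NE = 42 + 3.4·15 = 93.
Planner: ∂(Σu_j)/∂c_i = Σα_j − 1 = 3.4 > 0, so everyone contributes w_i; G^SO = 42, W^SO = 42 + 3.4·42 = 184.8.
Deadweight loss = 91.8.

91.8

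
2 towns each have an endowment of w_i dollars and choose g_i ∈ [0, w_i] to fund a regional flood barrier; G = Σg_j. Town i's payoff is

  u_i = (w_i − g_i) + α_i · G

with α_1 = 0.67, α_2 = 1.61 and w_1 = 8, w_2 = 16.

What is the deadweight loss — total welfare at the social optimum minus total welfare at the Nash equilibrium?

∂u_i/∂g_i = α_i − 1, so town i contributes w_i if α_i > 1, else 0.
α_i > 1 for i ∈ {2}; NE contributions (0, 16), G = 16.
W^NE = Σw_i − G^NE + (Σα_i)·G^NE = 24 + 1.28·16 = 44.48.
Planner: ∂(Σu_j)/∂g_i = Σα_j − 1 = 1.28 > 0, so everyone contributes w_i; G^SO = 24, W^SO = 24 + 1.28·24 = 54.72.
Deadweight loss = 10.24.

10.24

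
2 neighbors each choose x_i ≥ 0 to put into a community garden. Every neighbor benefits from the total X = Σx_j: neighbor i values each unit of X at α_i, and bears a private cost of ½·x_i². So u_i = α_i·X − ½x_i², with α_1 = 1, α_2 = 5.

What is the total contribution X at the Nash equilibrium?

6

Neighbor i's FOC: ∂u_i/∂x_i = α_i − x_i = 0, so x_i* = α_i.
NE contributions = (1, 5); X = 6.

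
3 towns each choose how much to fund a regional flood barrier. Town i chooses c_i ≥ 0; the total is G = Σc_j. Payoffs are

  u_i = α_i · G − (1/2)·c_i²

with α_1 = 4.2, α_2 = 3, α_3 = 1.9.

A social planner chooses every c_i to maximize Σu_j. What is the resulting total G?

Planner FOC: ∂(Σu_j)/∂c_i = (Σα_j) − c_i = 0, so c_i^SO = Σα_j = 9.1 for every i; G^SO = 27.3.

27.3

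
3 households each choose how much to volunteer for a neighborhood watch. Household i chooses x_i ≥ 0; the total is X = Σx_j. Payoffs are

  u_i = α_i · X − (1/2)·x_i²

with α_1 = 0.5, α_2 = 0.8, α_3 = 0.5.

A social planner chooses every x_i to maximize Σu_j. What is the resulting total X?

Planner FOC: ∂(Σu_j)/∂x_i = (Σα_j) − x_i = 0, so x_i^SO = Σα_j = 1.8 for every i; X^SO = 5.4.

5.4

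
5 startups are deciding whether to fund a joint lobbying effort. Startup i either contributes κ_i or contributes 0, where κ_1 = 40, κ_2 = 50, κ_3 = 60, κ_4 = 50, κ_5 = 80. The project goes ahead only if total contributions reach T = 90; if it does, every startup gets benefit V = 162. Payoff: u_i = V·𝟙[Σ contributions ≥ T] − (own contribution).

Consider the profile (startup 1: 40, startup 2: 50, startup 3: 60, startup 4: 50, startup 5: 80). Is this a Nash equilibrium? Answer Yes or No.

No

Total = 280 ≥ 90: provided.
Startup 1 (pledges 40, payoff 122): dropping to 0 → total 240, payoff 162. Profitable deviation.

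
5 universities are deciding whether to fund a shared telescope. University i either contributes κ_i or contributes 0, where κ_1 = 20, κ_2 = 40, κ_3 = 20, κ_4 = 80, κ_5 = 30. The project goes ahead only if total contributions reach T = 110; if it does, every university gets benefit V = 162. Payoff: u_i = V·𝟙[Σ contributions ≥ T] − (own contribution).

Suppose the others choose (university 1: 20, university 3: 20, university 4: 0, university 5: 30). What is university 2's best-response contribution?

Others' total = 70. Contributing 40 brings total to 110 ≥ 110: gain V − κ_2 = 122.
Best response: 40.

40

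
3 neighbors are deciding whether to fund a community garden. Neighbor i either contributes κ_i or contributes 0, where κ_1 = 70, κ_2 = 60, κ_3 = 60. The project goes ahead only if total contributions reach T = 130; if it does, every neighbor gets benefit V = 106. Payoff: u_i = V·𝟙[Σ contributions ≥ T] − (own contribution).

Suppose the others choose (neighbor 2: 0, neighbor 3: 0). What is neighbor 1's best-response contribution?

Others' total = 0. Even contributing 70 gives 70 < 130: no benefit either way.
Best response: 0.

0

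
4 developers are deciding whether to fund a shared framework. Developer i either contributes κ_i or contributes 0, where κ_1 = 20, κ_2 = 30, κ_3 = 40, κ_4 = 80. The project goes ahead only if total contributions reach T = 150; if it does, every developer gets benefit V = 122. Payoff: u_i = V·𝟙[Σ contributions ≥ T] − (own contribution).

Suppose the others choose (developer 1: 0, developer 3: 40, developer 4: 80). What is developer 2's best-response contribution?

30

Others' total = 120. Contributing 30 brings total to 150 ≥ 150: gain V − κ_2 = 92.
Best response: 30.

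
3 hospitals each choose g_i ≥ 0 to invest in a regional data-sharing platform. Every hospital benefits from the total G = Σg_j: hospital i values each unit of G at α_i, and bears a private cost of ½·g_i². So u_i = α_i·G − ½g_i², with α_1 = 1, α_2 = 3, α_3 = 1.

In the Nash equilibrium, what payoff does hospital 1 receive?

Hospital i's FOC: ∂u_i/∂g_i = α_i − g_i = 0, so g_i* = α_i.
NE contributions = (1, 3, 1); G = 5.
u_1 = α_1·G − ½·(g_1)² = 1·5 − ½·1² = 4.5.

4.5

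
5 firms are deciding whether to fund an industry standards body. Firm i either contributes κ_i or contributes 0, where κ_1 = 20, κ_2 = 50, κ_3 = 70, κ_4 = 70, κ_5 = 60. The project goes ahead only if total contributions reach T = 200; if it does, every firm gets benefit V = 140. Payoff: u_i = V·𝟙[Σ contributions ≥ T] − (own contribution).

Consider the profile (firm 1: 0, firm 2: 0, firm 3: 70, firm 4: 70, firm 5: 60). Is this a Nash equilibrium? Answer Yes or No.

Yes

Total = 200 ≥ 200: provided.
Firm 1 (pledges 0, payoff 140): pledging 20 → total 220, payoff 120. No gain.
Firm 2 (pledges 0, payoff 140): pledging 50 → total 250, payoff 90. No gain.
Firm 3 (pledges 70, payoff 70): dropping to 0 → total 130, payoff 0. No gain.
Firm 4 (pledges 70, payoff 70): dropping to 0 → total 130, payoff 0. No gain.
Firm 5 (pledges 60, payoff 80): dropping to 0 → total 140, payoff 0. No gain.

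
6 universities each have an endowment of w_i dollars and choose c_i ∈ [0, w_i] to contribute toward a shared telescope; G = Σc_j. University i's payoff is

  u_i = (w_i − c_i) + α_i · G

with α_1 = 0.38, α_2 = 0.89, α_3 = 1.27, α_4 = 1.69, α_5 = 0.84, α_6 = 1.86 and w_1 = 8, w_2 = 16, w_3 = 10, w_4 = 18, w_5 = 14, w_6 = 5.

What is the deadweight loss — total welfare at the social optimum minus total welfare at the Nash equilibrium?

∂u_i/∂c_i = α_i − 1, so university i contributes w_i if α_i > 1, else 0.
α_i > 1 for i ∈ {3, 4, 6}; NE contributions (0, 0, 10, 18, 0, 5), G = 33.
W^NE = Σw_i − G^NE + (Σα_i)·G^NE = 71 + 5.93·33 = 266.69.
Planner: ∂(Σu_j)/∂c_i = Σα_j − 1 = 5.93 > 0, so everyone contributes w_i; G^SO = 71, W^SO = 71 + 5.93·71 = 492.03.
Deadweight loss = 225.34.

225.34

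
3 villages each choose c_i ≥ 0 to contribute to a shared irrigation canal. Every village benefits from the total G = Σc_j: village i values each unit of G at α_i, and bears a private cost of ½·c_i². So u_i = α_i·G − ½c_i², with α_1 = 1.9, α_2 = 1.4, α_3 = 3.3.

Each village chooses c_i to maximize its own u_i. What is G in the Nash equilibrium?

Village i's FOC: ∂u_i/∂c_i = α_i − c_i = 0, so c_i* = α_i.
NE contributions = (1.9, 1.4, 3.3); G = 6.6.

6.6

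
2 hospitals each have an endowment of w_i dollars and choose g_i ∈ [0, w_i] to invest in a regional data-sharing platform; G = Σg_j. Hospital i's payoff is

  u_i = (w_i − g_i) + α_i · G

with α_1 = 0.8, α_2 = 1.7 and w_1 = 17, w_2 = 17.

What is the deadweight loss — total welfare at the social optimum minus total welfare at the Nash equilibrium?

25.5

∂u_i/∂g_i = α_i − 1, so hospital i contributes w_i if α_i > 1, else 0.
α_i > 1 for i ∈ {2}; NE contributions (0, 17), G = 17.
W^NE = Σw_i − G^NE + (Σα_i)·G^NE = 34 + 1.5·17 = 59.5.
Planner: ∂(Σu_j)/∂g_i = Σα_j − 1 = 1.5 > 0, so everyone contributes w_i; G^SO = 34, W^SO = 34 + 1.5·34 = 85.
Deadweight loss = 25.5.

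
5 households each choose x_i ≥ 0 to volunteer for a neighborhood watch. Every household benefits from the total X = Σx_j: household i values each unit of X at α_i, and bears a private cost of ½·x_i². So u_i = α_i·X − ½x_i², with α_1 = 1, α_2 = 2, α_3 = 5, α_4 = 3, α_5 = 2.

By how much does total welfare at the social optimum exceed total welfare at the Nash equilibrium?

275

Household i's FOC: ∂u_i/∂x_i = α_i − x_i = 0, so x_i* = α_i.
NE contributions = (1, 2, 5, 3, 2); X = 13.
W^NE = (Σα)·X − ½Σα_i² = 13² − ½·43 = 147.5.
Planner sets x_i = Σα_j = 13 for every i, so X^SO = 5·13 = 65.
W^SO = (Σα)·X^SO − ½·5·(Σα)² = (5/2)·13² = 422.5.
Deadweight loss = W^SO − W^NE = 275.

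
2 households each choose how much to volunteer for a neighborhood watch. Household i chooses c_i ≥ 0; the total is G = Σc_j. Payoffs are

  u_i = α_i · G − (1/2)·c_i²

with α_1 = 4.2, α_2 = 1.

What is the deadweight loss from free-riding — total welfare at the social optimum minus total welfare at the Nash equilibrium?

Household i's FOC: ∂u_i/∂c_i = α_i − c_i = 0, so c_i* = α_i.
NE contributions = (4.2, 1); G = 5.2.
W^NE = (Σα)·G − ½Σα_i² = 5.2² − ½·18.64 = 17.72.
Planner sets c_i = Σα_j = 5.2 for every i, so G^SO = 2·5.2 = 10.4.
W^SO = (Σα)·G^SO − ½·2·(Σα)² = (2/2)·5.2² = 27.04.
Deadweight loss = W^SO − W^NE = 9.32.

9.32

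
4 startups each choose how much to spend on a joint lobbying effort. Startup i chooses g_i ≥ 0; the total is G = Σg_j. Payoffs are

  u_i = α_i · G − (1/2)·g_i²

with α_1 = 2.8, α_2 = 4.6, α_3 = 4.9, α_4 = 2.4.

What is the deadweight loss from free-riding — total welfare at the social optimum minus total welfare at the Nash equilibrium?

245.475

Startup i's FOC: ∂u_i/∂g_i = α_i − g_i = 0, so g_i* = α_i.
NE contributions = (2.8, 4.6, 4.9, 2.4); G = 14.7.
W^NE = (Σα)·G − ½Σα_i² = 14.7² − ½·58.77 = 186.705.
Planner sets g_i = Σα_j = 14.7 for every i, so G^SO = 4·14.7 = 58.8.
W^SO = (Σα)·G^SO − ½·4·(Σα)² = (4/2)·14.7² = 432.18.
Deadweight loss = W^SO − W^NE = 245.475.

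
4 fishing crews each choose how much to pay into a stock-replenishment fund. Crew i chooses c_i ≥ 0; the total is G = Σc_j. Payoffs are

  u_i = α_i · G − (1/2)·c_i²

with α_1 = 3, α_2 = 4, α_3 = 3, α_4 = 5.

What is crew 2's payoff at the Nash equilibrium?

52

Crew i's FOC: ∂u_i/∂c_i = α_i − c_i = 0, so c_i* = α_i.
NE contributions = (3, 4, 3, 5); G = 15.
u_2 = α_2·G − ½·(c_2)² = 4·15 − ½·4² = 52.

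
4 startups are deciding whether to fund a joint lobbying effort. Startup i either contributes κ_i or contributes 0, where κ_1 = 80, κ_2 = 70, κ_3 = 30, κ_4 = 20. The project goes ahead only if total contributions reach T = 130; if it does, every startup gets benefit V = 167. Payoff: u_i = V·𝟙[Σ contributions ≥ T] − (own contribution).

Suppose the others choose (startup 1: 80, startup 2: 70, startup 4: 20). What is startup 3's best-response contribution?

Others' total = 170 ≥ 130; contributing adds cost 30 for no extra benefit.
Best response: 0.

0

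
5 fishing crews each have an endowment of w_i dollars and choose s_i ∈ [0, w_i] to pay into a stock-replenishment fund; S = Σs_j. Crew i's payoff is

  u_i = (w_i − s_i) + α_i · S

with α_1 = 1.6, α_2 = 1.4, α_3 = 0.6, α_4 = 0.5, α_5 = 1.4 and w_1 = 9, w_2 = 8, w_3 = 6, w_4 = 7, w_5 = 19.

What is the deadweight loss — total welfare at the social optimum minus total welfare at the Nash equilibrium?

58.5

∂u_i/∂s_i = α_i − 1, so crew i contributes w_i if α_i > 1, else 0.
α_i > 1 for i ∈ {1, 2, 5}; NE contributions (9, 8, 0, 0, 19), S = 36.
W^NE = Σw_i − S^NE + (Σα_i)·S^NE = 49 + 4.5·36 = 211.
Planner: ∂(Σu_j)/∂s_i = Σα_j − 1 = 4.5 > 0, so everyone contributes w_i; S^SO = 49, W^SO = 49 + 4.5·49 = 269.5.
Deadweight loss = 58.5.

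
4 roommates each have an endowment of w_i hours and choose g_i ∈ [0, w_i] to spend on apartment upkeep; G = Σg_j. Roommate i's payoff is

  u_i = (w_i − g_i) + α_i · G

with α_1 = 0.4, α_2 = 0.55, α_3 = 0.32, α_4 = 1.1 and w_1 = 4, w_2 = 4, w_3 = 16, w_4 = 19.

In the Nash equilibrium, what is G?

∂u_i/∂g_i = α_i − 1, so roommate i contributes w_i if α_i > 1, else 0.
α_i > 1 for i ∈ {4}; NE contributions (0, 0, 0, 19), G = 19.

19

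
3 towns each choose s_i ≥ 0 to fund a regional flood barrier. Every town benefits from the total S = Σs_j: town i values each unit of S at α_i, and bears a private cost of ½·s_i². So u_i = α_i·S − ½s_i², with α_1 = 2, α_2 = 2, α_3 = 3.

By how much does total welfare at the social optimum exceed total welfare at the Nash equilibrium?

33

Town i's FOC: ∂u_i/∂s_i = α_i − s_i = 0, so s_i* = α_i.
NE contributions = (2, 2, 3); S = 7.
W^NE = (Σα)·S − ½Σα_i² = 7² − ½·17 = 40.5.
Planner sets s_i = Σα_j = 7 for every i, so S^SO = 3·7 = 21.
W^SO = (Σα)·S^SO − ½·3·(Σα)² = (3/2)·7² = 73.5.
Deadweight loss = W^SO − W^NE = 33.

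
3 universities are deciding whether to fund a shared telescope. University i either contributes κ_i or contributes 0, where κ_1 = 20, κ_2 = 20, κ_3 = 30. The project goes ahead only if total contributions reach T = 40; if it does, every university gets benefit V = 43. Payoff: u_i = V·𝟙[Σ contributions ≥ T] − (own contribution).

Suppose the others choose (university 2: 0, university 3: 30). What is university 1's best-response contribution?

20

Others' total = 30. Contributing 20 brings total to 50 ≥ 40: gain V − κ_1 = 23.
Best response: 20.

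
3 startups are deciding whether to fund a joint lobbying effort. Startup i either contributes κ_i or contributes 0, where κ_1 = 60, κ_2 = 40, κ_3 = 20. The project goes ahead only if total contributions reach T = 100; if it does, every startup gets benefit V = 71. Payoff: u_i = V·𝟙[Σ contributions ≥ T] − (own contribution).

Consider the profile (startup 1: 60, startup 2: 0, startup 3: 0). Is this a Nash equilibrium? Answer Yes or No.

Total = 60 < 100: not provided.
Startup 1 (pledges 60, payoff -60): dropping to 0 → total 0, payoff 0. Profitable deviation.

No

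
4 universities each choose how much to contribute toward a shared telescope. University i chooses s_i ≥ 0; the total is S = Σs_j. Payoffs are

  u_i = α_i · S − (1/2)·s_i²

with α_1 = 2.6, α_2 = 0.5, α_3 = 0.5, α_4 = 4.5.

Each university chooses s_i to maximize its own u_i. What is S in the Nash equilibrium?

University i's FOC: ∂u_i/∂s_i = α_i − s_i = 0, so s_i* = α_i.
NE contributions = (2.6, 0.5, 0.5, 4.5); S = 8.1.

8.1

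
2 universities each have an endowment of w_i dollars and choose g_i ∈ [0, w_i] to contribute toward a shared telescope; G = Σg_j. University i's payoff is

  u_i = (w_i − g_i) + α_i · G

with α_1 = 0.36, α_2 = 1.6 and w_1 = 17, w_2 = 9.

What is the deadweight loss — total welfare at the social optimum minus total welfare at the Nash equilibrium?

16.32

∂u_i/∂g_i = α_i − 1, so university i contributes w_i if α_i > 1, else 0.
α_i > 1 for i ∈ {2}; NE contributions (0, 9), G = 9.
W^NE = Σw_i − G^NE + (Σα_i)·G^NE = 26 + 0.96·9 = 34.64.
Planner: ∂(Σu_j)/∂g_i = Σα_j − 1 = 0.96 > 0, so everyone contributes w_i; G^SO = 26, W^SO = 26 + 0.96·26 = 50.96.
Deadweight loss = 16.32.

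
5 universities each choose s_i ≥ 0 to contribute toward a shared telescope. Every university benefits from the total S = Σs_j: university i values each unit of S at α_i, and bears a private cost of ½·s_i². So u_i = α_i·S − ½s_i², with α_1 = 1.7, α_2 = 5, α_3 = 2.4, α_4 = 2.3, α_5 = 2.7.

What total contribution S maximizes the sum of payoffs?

70.5

Planner FOC: ∂(Σu_j)/∂s_i = (Σα_j) − s_i = 0, so s_i^SO = Σα_j = 14.1 for every i; S^SO = 70.5.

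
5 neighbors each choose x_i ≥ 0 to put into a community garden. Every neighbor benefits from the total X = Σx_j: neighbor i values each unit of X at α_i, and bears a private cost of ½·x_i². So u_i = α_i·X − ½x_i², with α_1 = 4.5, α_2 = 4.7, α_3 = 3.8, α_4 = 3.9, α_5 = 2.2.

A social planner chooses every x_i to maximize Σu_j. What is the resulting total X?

95.5

Planner FOC: ∂(Σu_j)/∂x_i = (Σα_j) − x_i = 0, so x_i^SO = Σα_j = 19.1 for every i; X^SO = 95.5.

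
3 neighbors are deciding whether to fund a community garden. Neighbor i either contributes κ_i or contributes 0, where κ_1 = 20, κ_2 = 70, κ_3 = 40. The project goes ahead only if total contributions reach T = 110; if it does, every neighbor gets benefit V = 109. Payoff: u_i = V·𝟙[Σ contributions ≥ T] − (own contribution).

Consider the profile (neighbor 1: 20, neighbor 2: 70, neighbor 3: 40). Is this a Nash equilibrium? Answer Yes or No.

No

Total = 130 ≥ 110: provided.
Neighbor 1 (pledges 20, payoff 89): dropping to 0 → total 110, payoff 109. Profitable deviation.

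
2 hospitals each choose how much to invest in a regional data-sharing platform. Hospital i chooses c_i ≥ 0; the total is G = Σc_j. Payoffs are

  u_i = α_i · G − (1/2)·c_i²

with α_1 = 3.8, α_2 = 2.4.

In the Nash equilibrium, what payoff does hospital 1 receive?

16.34

Hospital i's FOC: ∂u_i/∂c_i = α_i − c_i = 0, so c_i* = α_i.
NE contributions = (3.8, 2.4); G = 6.2.
u_1 = α_1·G − ½·(c_1)² = 3.8·6.2 − ½·3.8² = 16.34.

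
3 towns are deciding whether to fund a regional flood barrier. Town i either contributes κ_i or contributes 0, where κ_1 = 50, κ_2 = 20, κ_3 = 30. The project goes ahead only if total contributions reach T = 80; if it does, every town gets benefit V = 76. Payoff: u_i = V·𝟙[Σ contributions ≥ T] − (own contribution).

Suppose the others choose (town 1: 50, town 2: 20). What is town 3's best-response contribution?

Others' total = 70. Contributing 30 brings total to 100 ≥ 80: gain V − κ_3 = 46.
Best response: 30.

30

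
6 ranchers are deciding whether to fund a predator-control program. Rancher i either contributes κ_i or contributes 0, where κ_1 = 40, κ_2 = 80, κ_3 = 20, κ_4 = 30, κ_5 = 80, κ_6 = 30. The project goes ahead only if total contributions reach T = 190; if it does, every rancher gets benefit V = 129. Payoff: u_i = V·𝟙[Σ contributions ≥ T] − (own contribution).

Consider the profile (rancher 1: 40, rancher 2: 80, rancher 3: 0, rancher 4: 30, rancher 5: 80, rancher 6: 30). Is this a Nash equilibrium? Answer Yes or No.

No

Total = 260 ≥ 190: provided.
Rancher 1 (pledges 40, payoff 89): dropping to 0 → total 220, payoff 129. Profitable deviation.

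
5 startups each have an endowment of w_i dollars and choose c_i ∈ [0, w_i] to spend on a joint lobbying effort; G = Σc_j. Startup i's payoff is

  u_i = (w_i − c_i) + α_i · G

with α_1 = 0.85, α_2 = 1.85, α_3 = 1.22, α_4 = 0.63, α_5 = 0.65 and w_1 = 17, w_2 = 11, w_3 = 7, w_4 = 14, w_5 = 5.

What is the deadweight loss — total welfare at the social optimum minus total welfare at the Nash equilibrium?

∂u_i/∂c_i = α_i − 1, so startup i contributes w_i if α_i > 1, else 0.
α_i > 1 for i ∈ {2, 3}; NE contributions (0, 11, 7, 0, 0), G = 18.
W^NE = Σw_i − G^NE + (Σα_i)·G^NE = 54 + 4.2·18 = 129.6.
Planner: ∂(Σu_j)/∂c_i = Σα_j − 1 = 4.2 > 0, so everyone contributes w_i; G^SO = 54, W^SO = 54 + 4.2·54 = 280.8.
Deadweight loss = 151.2.

151.2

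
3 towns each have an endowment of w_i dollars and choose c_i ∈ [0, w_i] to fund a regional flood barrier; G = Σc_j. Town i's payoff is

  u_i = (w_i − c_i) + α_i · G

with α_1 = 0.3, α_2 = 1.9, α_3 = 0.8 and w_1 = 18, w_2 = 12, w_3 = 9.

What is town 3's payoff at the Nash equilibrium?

∂u_i/∂c_i = α_i − 1, so town i contributes w_i if α_i > 1, else 0.
α_i > 1 for i ∈ {2}; NE contributions (0, 12, 0), G = 12.
u_3 = (9 − 0) + 0.8·12 = 18.6.

18.6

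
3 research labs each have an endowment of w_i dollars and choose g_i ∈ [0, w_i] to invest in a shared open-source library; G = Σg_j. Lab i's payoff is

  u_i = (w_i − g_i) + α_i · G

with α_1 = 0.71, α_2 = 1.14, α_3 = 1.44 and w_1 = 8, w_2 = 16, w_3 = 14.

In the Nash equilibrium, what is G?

∂u_i/∂g_i = α_i − 1, so lab i contributes w_i if α_i > 1, else 0.
α_i > 1 for i ∈ {2, 3}; NE contributions (0, 16, 14), G = 30.

30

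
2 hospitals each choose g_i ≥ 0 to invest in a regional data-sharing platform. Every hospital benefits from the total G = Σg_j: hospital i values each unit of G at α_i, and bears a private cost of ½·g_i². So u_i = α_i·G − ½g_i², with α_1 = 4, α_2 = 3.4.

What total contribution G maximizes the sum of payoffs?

14.8

Planner FOC: ∂(Σu_j)/∂g_i = (Σα_j) − g_i = 0, so g_i^SO = Σα_j = 7.4 for every i; G^SO = 14.8.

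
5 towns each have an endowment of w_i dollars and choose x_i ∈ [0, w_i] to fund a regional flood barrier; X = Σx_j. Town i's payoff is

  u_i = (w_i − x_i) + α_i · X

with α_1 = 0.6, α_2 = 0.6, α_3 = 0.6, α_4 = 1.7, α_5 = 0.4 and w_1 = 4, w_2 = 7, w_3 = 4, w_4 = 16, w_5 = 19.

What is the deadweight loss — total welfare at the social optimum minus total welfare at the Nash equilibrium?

98.6

∂u_i/∂x_i = α_i − 1, so town i contributes w_i if α_i > 1, else 0.
α_i > 1 for i ∈ {4}; NE contributions (0, 0, 0, 16, 0), X = 16.
W^NE = Σw_i − X^NE + (Σα_i)·X^NE = 50 + 2.9·16 = 96.4.
Planner: ∂(Σu_j)/∂x_i = Σα_j − 1 = 2.9 > 0, so everyone contributes w_i; X^SO = 50, W^SO = 50 + 2.9·50 = 195.
Deadweight loss = 98.6.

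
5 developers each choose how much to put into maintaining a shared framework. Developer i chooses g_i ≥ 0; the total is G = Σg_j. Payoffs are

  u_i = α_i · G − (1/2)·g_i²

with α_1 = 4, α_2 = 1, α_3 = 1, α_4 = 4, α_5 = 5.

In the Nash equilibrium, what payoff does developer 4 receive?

Developer i's FOC: ∂u_i/∂g_i = α_i − g_i = 0, so g_i* = α_i.
NE contributions = (4, 1, 1, 4, 5); G = 15.
u_4 = α_4·G − ½·(g_4)² = 4·15 − ½·4² = 52.

52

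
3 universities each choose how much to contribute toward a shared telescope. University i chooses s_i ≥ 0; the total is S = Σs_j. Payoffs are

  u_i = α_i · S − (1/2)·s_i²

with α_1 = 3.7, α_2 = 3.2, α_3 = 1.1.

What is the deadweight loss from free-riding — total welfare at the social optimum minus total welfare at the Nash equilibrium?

University i's FOC: ∂u_i/∂s_i = α_i − s_i = 0, so s_i* = α_i.
NE contributions = (3.7, 3.2, 1.1); S = 8.
W^NE = (Σα)·S − ½Σα_i² = 8² − ½·25.14 = 51.43.
Planner sets s_i = Σα_j = 8 for every i, so S^SO = 3·8 = 24.
W^SO = (Σα)·S^SO − ½·3·(Σα)² = (3/2)·8² = 96.
Deadweight loss = W^SO − W^NE = 44.57.

44.57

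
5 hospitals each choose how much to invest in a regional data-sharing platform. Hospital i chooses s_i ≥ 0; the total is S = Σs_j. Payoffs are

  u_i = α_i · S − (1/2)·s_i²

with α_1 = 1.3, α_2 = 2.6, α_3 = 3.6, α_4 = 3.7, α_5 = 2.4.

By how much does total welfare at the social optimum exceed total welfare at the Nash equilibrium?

Hospital i's FOC: ∂u_i/∂s_i = α_i − s_i = 0, so s_i* = α_i.
NE contributions = (1.3, 2.6, 3.6, 3.7, 2.4); S = 13.6.
W^NE = (Σα)·S − ½Σα_i² = 13.6² − ½·40.86 = 164.53.
Planner sets s_i = Σα_j = 13.6 for every i, so S^SO = 5·13.6 = 68.
W^SO = (Σα)·S^SO − ½·5·(Σα)² = (5/2)·13.6² = 462.4.
Deadweight loss = W^SO − W^NE = 297.87.

297.87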